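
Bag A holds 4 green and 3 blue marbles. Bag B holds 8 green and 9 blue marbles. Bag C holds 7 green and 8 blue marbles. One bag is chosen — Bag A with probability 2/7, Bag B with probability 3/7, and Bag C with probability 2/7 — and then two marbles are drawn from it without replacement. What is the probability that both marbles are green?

1891/8330

From Bag A: P(both green) = (4/7)(3/6) = 2/7.
From Bag B: P(both green) = (8/17)(7/16) = 7/34.
From Bag C: P(both green) = (7/15)(6/14) = 1/5.
Total probability = (2/7)(2/7) + (3/7)(7/34) + (2/7)(1/5) = 1891/8330.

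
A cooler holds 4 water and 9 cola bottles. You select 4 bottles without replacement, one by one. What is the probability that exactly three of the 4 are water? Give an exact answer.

One ordering (water drawn first) has probability 4/13 × 3/12 × 2/11 × 9/10 = 216/17160 = 9/715.
There are C(4,3) = 4 such orderings, each equally likely, so P = 4 × 9/715 = 36/715.

36/715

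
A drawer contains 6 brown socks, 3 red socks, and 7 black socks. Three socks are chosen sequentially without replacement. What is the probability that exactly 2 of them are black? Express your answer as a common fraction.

27/80

One ordering (black drawn first) has probability 7/16 × 6/15 × 9/14 = 378/3360 = 9/80.
There are C(3,2) = 3 such orderings, each equally likely, so P = 3 × 9/80 = 27/80.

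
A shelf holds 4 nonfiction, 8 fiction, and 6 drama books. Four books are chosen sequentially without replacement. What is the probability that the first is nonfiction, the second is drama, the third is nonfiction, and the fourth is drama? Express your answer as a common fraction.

1/204

Multiply the probability of each draw given the previous ones:
P = 4/18 × 6/17 × 3/16 × 5/15 = 360/73440 = 1/204.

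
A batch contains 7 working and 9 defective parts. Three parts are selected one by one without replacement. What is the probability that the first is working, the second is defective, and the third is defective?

Each draw changes the counts, so multiply the conditional probabilities along the sequence:
P = 7/16 × 9/15 × 8/14 = 504/3360 = 3/20.

3/20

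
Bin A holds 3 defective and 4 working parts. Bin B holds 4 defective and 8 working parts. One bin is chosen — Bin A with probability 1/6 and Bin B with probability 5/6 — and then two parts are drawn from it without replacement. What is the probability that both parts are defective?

23/231

From Bin A: P(both defective) = (3/7)(2/6) = 1/7.
From Bin B: P(both defective) = (4/12)(3/11) = 1/11.
Total probability = (1/6)(1/7) + (5/6)(1/11) = 23/231.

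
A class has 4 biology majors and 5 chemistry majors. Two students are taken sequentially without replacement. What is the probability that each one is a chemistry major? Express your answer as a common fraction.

5/18

P(all chemistry majors) = 5/9 × 4/8 = 20/72 = 5/18.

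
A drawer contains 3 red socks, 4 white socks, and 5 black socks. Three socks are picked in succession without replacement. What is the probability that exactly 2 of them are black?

One ordering (black drawn first) has probability 5/12 × 4/11 × 7/10 = 140/1320 = 7/66.
There are C(3,2) = 3 such orderings, each equally likely, so P = 3 × 7/66 = 7/22.

7/22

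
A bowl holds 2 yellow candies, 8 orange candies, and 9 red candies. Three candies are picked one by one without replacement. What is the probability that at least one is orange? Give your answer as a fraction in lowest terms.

P(no orange) = 11/19 × 10/18 × 9/17 = 990/5814 = 55/323.
P(at least one) = 1 − 55/323 = 268/323.

268/323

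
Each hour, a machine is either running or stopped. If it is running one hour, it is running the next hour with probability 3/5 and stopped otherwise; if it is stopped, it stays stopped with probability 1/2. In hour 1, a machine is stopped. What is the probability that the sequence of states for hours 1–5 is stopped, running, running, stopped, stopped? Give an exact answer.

3/50

Hour 1 is given. For each transition, use the conditional probability from the current state:
P(running | stopped) = 1/2; P(running | running) = 3/5; P(stopped | running) = 2/5; P(stopped | stopped) = 1/2.
P = 1/2 × 3/5 × 2/5 × 1/2 = 6/100 = 3/50.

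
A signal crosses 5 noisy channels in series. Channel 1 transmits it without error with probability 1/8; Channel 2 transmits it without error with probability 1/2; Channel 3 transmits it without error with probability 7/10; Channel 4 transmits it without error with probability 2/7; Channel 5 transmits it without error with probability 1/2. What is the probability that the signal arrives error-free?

Each stage is reached only if all earlier stages succeed, so
P = 1/8 × 1/2 × 7/10 × 2/7 × 1/2 = 14/2240 = 1/160.

1/160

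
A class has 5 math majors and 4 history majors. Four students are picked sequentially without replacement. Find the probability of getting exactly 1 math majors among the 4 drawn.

10/63

One ordering (a math major drawn first) has probability 5/9 × 4/8 × 3/7 × 2/6 = 120/3024 = 5/126.
There are C(4,1) = 4 such orderings, each equally likely, so P = 4 × 5/126 = 10/63.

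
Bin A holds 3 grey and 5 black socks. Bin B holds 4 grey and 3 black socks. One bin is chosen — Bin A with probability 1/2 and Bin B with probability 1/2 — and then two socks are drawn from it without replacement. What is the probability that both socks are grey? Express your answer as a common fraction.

From Bin A: P(both grey) = (3/8)(2/7) = 3/28.
From Bin B: P(both grey) = (4/7)(3/6) = 2/7.
Total probability = (1/2)(3/28) + (1/2)(2/7) = 11/56.

11/56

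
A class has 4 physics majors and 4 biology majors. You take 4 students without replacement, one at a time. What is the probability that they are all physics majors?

1/70

P(all physics majors) = 4/8 × 3/7 × 2/6 × 1/5 = 24/1680 = 1/70.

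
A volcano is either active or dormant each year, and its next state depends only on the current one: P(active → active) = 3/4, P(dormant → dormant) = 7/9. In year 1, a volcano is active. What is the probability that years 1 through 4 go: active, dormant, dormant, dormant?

Year 1 is given. For each transition, use the conditional probability from the current state:
P(dormant | active) = 1/4; P(dormant | dormant) = 7/9; P(dormant | dormant) = 7/9.
P = 1/4 × 7/9 × 7/9 = 49/324.

49/324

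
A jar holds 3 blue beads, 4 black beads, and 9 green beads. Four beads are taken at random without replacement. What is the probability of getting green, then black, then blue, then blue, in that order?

Each draw changes the counts, so multiply the conditional probabilities along the sequence:
P = 9/16 × 4/15 × 3/14 × 2/13 = 216/43680 = 9/1820.

9/1820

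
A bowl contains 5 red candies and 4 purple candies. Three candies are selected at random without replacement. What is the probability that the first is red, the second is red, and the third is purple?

10/63

Multiply the probability of each draw given the previous ones:
P = 5/9 × 4/8 × 4/7 = 80/504 = 10/63.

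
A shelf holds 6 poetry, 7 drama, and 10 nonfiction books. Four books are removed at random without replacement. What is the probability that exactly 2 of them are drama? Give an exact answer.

One ordering (drama drawn first) has probability 7/23 × 6/22 × 16/21 × 15/20 = 10080/212520 = 12/253.
There are C(4,2) = 6 such orderings, each equally likely, so P = 6 × 12/253 = 72/253.

72/253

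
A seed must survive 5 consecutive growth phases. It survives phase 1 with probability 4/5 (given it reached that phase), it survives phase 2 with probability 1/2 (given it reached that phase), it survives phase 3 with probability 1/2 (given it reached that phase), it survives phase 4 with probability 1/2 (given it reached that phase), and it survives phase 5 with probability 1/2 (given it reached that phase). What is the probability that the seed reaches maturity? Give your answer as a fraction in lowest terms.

Multiplying along the chain,
P = 4/5 × 1/2 × 1/2 × 1/2 × 1/2 = 4/80 = 1/20.

1/20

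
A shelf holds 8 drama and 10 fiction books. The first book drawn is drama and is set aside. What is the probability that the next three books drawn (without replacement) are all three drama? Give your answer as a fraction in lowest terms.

With the first book removed, 7 drama remain out of 17.
P = 7/17 × 6/16 × 5/15 = 210/4080 = 7/136.

7/136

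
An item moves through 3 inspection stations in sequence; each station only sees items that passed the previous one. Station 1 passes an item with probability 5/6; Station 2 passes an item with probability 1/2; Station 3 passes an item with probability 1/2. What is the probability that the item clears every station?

5/24

Each stage is reached only if all earlier stages succeed, so
P = 5/6 × 1/2 × 1/2 = 5/24.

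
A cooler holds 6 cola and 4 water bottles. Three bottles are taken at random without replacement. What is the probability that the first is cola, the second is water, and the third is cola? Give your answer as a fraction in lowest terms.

1/6

Multiply the probability of each draw given the previous ones:
P = 6/10 × 4/9 × 5/8 = 120/720 = 1/6.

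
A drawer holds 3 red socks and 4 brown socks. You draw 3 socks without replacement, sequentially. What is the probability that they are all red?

P = 3/7 × 2/6 × 1/5 = 6/210 = 1/35.

1/35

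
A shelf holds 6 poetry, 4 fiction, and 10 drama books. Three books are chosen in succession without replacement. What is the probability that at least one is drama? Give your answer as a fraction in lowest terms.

P(no drama) = 10/20 × 9/19 × 8/18 = 720/6840 = 2/19.
P(at least one) = 1 − 2/19 = 17/19.

17/19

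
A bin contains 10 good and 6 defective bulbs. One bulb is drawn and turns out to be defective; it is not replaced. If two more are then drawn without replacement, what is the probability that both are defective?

2/21

After the first draw, 5 of the remaining 15 bulbs are defective.
P = 5/15 × 4/14 = 20/210 = 2/21.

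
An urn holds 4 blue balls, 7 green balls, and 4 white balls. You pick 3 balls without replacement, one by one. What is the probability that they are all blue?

4/455

P(all blue) = 4/15 × 3/14 × 2/13 = 24/2730 = 4/455.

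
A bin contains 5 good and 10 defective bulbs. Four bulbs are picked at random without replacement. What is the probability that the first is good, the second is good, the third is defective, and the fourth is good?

5/273

Each draw changes the counts, so multiply the conditional probabilities along the sequence:
P = 5/15 × 4/14 × 10/13 × 3/12 = 600/32760 = 5/273.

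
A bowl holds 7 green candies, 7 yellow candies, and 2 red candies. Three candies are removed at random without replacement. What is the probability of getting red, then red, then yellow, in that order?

1/240

Multiply the probability of each draw given the previous ones:
P = 2/16 × 1/15 × 7/14 = 14/3360 = 1/240.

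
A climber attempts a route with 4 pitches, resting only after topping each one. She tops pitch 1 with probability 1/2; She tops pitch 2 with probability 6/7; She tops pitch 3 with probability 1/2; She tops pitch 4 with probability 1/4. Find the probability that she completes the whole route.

Each stage is reached only if all earlier stages succeed, so
P = 1/2 × 6/7 × 1/2 × 1/4 = 6/112 = 3/56.

3/56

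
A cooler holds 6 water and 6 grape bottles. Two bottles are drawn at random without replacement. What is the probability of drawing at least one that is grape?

P(no grape) = 6/12 × 5/11 = 30/132 = 5/22.
P(at least one) = 1 − 5/22 = 17/22.

17/22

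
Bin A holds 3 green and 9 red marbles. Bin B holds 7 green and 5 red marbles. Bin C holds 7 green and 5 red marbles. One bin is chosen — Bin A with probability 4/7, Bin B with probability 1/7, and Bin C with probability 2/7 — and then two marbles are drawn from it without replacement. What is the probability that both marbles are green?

From Bin A: P(both green) = (3/12)(2/11) = 1/22.
From Bin B: P(both green) = (7/12)(6/11) = 7/22.
From Bin C: P(both green) = (7/12)(6/11) = 7/22.
Total probability = (4/7)(1/22) + (1/7)(7/22) + (2/7)(7/22) = 25/154.

25/154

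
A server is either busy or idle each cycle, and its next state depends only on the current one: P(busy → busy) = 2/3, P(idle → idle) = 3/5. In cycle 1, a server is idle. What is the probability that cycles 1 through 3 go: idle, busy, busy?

4/15

Cycle 1 is given. For each transition, use the conditional probability from the current state:
P(busy | idle) = 2/5; P(busy | busy) = 2/3.
P = 2/5 × 2/3 = 4/15.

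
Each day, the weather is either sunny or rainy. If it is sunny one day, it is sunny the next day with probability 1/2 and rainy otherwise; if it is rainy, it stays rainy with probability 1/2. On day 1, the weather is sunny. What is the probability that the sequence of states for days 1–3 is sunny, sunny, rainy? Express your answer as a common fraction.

1/4

Day 1 is given. For each transition, use the conditional probability from the current state:
P(sunny | sunny) = 1/2; P(rainy | sunny) = 1/2.
P = 1/2 × 1/2 = 1/4.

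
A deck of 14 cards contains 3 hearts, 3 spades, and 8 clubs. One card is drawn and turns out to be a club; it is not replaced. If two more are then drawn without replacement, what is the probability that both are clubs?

7/26

With the first card removed, 7 clubs remain out of 13.
P = 7/13 × 6/12 = 42/156 = 7/26.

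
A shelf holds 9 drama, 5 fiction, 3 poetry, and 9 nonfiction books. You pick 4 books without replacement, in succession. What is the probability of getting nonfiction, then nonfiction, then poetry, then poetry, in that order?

9/7475

Multiply the probability of each draw given the previous ones:
P = 9/26 × 8/25 × 3/24 × 2/23 = 432/358800 = 9/7475.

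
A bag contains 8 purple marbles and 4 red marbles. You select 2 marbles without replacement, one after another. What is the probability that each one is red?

1/11

P(every draw is red) = 4/12 × 3/11 = 12/132 = 1/11.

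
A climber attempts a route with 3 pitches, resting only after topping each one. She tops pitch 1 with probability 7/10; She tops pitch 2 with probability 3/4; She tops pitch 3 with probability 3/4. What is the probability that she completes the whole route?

63/160

Multiplying along the chain,
P = 7/10 × 3/4 × 3/4 = 63/160.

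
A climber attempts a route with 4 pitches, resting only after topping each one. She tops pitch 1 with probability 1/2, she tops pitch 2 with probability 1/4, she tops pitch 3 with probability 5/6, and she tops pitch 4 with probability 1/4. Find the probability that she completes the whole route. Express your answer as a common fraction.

Each stage is reached only if all earlier stages succeed, so
P = 1/2 × 1/4 × 5/6 × 1/4 = 5/192.

5/192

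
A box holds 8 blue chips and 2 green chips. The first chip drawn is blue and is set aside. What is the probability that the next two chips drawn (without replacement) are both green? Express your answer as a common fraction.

After the first draw, 2 of the remaining 9 chips are green.
P = 2/9 × 1/8 = 2/72 = 1/36.

1/36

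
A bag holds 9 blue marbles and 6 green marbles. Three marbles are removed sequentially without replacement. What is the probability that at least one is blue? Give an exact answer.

P(no blue) = 6/15 × 5/14 × 4/13 = 120/2730 = 4/91.
P(at least one) = 1 − 4/91 = 87/91.

87/91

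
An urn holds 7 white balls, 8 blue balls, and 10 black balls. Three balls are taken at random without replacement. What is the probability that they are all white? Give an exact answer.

P = 7/25 × 6/24 × 5/23 = 210/13800 = 7/460.

7/460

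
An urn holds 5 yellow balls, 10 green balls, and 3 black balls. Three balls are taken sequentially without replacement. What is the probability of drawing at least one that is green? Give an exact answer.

P(no green) = 8/18 × 7/17 × 6/16 = 336/4896 = 7/102.
P(at least one) = 1 − 7/102 = 95/102.

95/102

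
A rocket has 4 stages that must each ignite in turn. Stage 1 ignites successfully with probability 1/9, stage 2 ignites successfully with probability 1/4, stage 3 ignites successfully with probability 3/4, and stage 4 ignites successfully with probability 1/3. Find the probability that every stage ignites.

1/144

The events are sequential, so multiply the conditional probabilities:
P = 1/9 × 1/4 × 3/4 × 1/3 = 3/432 = 1/144.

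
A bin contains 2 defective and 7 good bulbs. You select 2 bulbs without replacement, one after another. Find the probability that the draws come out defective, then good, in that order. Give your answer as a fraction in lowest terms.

7/36

Multiply the probability of each draw given the previous ones:
P = 2/9 × 7/8 = 14/72 = 7/36.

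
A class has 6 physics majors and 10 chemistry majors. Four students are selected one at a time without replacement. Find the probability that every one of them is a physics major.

3/364

P = 6/16 × 5/15 × 4/14 × 3/13 = 360/43680 = 3/364.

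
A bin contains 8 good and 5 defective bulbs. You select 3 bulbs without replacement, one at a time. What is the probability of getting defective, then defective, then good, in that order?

40/429

Multiply the probability of each draw given the previous ones:
P = 5/13 × 4/12 × 8/11 = 160/1716 = 40/429.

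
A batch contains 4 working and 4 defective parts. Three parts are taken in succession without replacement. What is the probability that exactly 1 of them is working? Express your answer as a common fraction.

3/7

One ordering (working drawn first) has probability 4/8 × 4/7 × 3/6 = 48/336 = 1/7.
There are C(3,1) = 3 such orderings, each equally likely, so P = 3 × 1/7 = 3/7.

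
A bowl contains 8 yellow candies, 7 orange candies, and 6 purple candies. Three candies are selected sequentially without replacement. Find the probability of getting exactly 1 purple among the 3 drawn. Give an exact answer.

9/19

One ordering (purple drawn first) has probability 6/21 × 15/20 × 14/19 = 1260/7980 = 3/19.
There are C(3,1) = 3 such orderings, each equally likely, so P = 3 × 3/19 = 9/19.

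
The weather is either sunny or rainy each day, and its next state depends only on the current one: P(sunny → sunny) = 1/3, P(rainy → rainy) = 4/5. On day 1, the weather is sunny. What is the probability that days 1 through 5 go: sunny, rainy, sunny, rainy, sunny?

4/225

Day 1 is given. For each transition, use the conditional probability from the current state:
P(rainy | sunny) = 2/3; P(sunny | rainy) = 1/5; P(rainy | sunny) = 2/3; P(sunny | rainy) = 1/5.
P = 2/3 × 1/5 × 2/3 × 1/5 = 4/225.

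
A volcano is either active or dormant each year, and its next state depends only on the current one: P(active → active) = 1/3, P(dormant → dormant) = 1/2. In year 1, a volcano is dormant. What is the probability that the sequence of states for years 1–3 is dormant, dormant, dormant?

1/4

Year 1 is given. For each transition, use the conditional probability from the current state:
P(dormant | dormant) = 1/2; P(dormant | dormant) = 1/2.
P = 1/2 × 1/2 = 1/4.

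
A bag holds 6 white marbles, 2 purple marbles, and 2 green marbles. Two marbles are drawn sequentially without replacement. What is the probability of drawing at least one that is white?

P(no white) = 4/10 × 3/9 = 12/90 = 2/15.
P(at least one) = 1 − 2/15 = 13/15.

13/15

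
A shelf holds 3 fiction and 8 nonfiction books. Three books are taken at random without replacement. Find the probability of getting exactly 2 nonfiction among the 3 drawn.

28/55

One ordering (nonfiction drawn first) has probability 8/11 × 7/10 × 3/9 = 168/990 = 28/165.
There are C(3,2) = 3 such orderings, each equally likely, so P = 3 × 28/165 = 28/55.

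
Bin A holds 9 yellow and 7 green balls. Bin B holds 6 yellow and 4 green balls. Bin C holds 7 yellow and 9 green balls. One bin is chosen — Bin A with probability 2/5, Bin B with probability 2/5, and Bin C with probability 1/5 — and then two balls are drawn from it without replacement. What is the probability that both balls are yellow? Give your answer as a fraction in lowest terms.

173/600

From Bin A: P(both yellow) = (9/16)(8/15) = 3/10.
From Bin B: P(both yellow) = (6/10)(5/9) = 1/3.
From Bin C: P(both yellow) = (7/16)(6/15) = 7/40.
Total probability = (2/5)(3/10) + (2/5)(1/3) + (1/5)(7/40) = 173/600.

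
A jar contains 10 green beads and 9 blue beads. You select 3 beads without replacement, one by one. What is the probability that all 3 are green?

P = 10/19 × 9/18 × 8/17 = 720/5814 = 40/323.

40/323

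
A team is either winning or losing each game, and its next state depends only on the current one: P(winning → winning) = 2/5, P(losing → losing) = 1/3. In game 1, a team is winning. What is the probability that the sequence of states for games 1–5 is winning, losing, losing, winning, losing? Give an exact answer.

2/25

Game 1 is given. For each transition, use the conditional probability from the current state:
P(losing | winning) = 3/5; P(losing | losing) = 1/3; P(winning | losing) = 2/3; P(losing | winning) = 3/5.
P = 3/5 × 1/3 × 2/3 × 3/5 = 18/225 = 2/25.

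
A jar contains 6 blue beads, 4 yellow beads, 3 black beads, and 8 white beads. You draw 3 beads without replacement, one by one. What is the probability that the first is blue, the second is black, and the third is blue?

3/266

Multiply the probability of each draw given the previous ones:
P = 6/21 × 3/20 × 5/19 = 90/7980 = 3/266.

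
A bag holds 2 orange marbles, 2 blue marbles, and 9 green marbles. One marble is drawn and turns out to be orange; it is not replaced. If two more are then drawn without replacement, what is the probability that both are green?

After the first draw, 9 of the remaining 12 marbles are green.
P = 9/12 × 8/11 = 72/132 = 6/11.

6/11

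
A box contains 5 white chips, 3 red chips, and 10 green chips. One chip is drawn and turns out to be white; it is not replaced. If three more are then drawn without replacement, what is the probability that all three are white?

With the first chip removed, 4 white remain out of 17.
P = 4/17 × 3/16 × 2/15 = 24/4080 = 1/170.

1/170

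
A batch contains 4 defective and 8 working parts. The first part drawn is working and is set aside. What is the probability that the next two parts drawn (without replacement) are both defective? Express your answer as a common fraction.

With the first part removed, 4 defective remain out of 11.
P = 4/11 × 3/10 = 12/110 = 6/55.

6/55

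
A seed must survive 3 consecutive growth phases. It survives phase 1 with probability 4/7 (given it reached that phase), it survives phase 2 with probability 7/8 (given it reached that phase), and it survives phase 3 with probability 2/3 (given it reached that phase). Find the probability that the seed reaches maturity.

The events are sequential, so multiply the conditional probabilities:
P = 4/7 × 7/8 × 2/3 = 56/168 = 1/3.

1/3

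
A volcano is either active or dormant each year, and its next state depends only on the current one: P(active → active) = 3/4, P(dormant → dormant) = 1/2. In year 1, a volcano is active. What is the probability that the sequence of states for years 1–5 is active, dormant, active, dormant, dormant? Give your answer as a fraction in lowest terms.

Year 1 is given. For each transition, use the conditional probability from the current state:
P(dormant | active) = 1/4; P(active | dormant) = 1/2; P(dormant | active) = 1/4; P(dormant | dormant) = 1/2.
P = 1/4 × 1/2 × 1/4 × 1/2 = 1/64.

1/64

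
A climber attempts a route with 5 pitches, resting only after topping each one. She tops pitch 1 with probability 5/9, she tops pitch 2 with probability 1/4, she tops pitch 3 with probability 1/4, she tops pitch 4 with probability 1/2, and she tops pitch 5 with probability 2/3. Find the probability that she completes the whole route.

Each stage is reached only if all earlier stages succeed, so
P = 5/9 × 1/4 × 1/4 × 1/2 × 2/3 = 10/864 = 5/432.

5/432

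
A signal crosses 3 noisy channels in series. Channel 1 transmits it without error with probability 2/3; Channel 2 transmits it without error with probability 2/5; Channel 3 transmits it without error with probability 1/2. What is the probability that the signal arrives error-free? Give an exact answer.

Each stage is reached only if all earlier stages succeed, so
P = 2/3 × 2/5 × 1/2 = 4/30 = 2/15.

2/15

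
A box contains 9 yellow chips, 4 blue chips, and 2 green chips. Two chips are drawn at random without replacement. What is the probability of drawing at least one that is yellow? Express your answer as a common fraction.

P(no yellow) = 6/15 × 5/14 = 30/210 = 1/7.
P(at least one) = 1 − 1/7 = 6/7.

6/7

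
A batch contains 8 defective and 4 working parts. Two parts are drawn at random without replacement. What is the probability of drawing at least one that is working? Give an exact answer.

19/33

P(no working) = 8/12 × 7/11 = 56/132 = 14/33.
P(at least one) = 1 − 14/33 = 19/33.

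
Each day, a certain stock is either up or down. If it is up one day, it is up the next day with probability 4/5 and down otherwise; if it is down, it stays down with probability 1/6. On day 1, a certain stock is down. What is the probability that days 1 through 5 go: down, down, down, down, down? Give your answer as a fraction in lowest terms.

1/1296

Day 1 is given. For each transition, use the conditional probability from the current state:
P(down | down) = 1/6; P(down | down) = 1/6; P(down | down) = 1/6; P(down | down) = 1/6.
P = 1/6 × 1/6 × 1/6 × 1/6 = 1/1296.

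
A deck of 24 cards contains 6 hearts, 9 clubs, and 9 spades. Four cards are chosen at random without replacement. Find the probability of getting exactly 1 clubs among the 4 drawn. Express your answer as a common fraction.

195/506

One ordering (a club drawn first) has probability 9/24 × 15/23 × 14/22 × 13/21 = 24570/255024 = 195/2024.
There are C(4,1) = 4 such orderings, each equally likely, so P = 4 × 195/2024 = 195/506.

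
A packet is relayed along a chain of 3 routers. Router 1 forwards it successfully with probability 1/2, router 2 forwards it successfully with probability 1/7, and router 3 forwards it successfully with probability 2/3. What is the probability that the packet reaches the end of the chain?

1/21

The events are sequential, so multiply the conditional probabilities:
P = 1/2 × 1/7 × 2/3 = 2/42 = 1/21.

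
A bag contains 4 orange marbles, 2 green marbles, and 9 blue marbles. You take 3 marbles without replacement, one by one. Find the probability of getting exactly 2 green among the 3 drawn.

One ordering (green drawn first) has probability 2/15 × 1/14 × 13/13 = 26/2730 = 1/105.
There are C(3,2) = 3 such orderings, each equally likely, so P = 3 × 1/105 = 1/35.

1/35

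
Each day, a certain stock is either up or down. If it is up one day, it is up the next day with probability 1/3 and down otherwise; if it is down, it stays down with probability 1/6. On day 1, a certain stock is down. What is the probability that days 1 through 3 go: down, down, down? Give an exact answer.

1/36

Day 1 is given. For each transition, use the conditional probability from the current state:
P(down | down) = 1/6; P(down | down) = 1/6.
P = 1/6 × 1/6 = 1/36.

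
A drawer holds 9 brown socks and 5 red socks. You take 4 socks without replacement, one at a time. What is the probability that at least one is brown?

996/1001

P(no brown) = 5/14 × 4/13 × 3/12 × 2/11 = 120/24024 = 5/1001.
P(at least one) = 1 − 5/1001 = 996/1001.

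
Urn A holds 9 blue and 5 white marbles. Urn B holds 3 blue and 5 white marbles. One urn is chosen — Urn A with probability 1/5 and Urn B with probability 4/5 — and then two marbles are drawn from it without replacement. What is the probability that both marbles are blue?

15/91

From Urn A: P(both blue) = (9/14)(8/13) = 36/91.
From Urn B: P(both blue) = (3/8)(2/7) = 3/28.
Total probability = (1/5)(36/91) + (4/5)(3/28) = 15/91.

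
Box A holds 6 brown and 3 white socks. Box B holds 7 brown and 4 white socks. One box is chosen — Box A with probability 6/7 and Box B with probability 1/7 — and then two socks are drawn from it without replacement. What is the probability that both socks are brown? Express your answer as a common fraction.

From Box A: P(both brown) = (6/9)(5/8) = 5/12.
From Box B: P(both brown) = (7/11)(6/10) = 21/55.
Total probability = (6/7)(5/12) + (1/7)(21/55) = 317/770.

317/770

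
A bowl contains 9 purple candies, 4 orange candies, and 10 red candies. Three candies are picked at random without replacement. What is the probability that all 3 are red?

120/1771

P(all red) = 10/23 × 9/22 × 8/21 = 720/10626 = 120/1771.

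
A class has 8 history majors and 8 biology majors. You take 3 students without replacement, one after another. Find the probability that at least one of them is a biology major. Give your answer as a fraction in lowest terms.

P(no biology majors) = 8/16 × 7/15 × 6/14 = 336/3360 = 1/10.
P(at least one) = 1 − 1/10 = 9/10.

9/10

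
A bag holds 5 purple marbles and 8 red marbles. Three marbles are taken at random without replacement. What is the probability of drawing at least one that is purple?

P(no purple) = 8/13 × 7/12 × 6/11 = 336/1716 = 28/143.
P(at least one) = 1 − 28/143 = 115/143.

115/143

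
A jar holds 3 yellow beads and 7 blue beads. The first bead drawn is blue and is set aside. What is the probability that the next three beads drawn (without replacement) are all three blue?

After the first draw, 6 of the remaining 9 beads are blue.
P = 6/9 × 5/8 × 4/7 = 120/504 = 5/21.

5/21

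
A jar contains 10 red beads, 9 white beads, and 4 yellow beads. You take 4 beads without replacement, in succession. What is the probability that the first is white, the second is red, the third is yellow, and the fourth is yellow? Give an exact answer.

Multiply the probability of each draw given the previous ones:
P = 9/23 × 10/22 × 4/21 × 3/20 = 1080/212520 = 9/1771.

9/1771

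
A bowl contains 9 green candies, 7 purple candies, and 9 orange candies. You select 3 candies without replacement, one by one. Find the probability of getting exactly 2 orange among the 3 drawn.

144/575

One ordering (orange drawn first) has probability 9/25 × 8/24 × 16/23 = 1152/13800 = 48/575.
There are C(3,2) = 3 such orderings, each equally likely, so P = 3 × 48/575 = 144/575.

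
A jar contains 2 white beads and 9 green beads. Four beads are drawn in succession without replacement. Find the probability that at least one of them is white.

P(no white) = 9/11 × 8/10 × 7/9 × 6/8 = 3024/7920 = 21/55.
P(at least one) = 1 − 21/55 = 34/55.

34/55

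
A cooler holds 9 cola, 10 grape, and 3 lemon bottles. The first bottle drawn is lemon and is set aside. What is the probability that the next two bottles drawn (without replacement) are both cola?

6/35

After the first draw, 9 of the remaining 21 bottles are cola.
P = 9/21 × 8/20 = 72/420 = 6/35.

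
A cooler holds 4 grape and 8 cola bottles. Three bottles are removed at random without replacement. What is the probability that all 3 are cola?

P(all cola) = 8/12 × 7/11 × 6/10 = 336/1320 = 14/55.

14/55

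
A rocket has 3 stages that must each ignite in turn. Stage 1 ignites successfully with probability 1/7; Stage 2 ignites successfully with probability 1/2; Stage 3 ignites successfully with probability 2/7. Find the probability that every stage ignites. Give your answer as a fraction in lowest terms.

The events are sequential, so multiply the conditional probabilities:
P = 1/7 × 1/2 × 2/7 = 2/98 = 1/49.

1/49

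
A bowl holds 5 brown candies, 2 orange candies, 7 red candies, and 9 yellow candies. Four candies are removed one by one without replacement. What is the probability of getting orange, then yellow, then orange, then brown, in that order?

3/7084

Each draw changes the counts, so multiply the conditional probabilities along the sequence:
P = 2/23 × 9/22 × 1/21 × 5/20 = 90/212520 = 3/7084.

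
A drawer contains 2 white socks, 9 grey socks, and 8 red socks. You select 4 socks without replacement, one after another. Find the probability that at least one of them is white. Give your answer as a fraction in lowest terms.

22/57

P(no white) = 17/19 × 16/18 × 15/17 × 14/16 = 57120/93024 = 35/57.
P(at least one) = 1 − 35/57 = 22/57.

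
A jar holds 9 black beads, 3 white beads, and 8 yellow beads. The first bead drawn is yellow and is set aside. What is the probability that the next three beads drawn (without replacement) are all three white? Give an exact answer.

1/969

With the first bead removed, 3 white remain out of 19.
P = 3/19 × 2/18 × 1/17 = 6/5814 = 1/969.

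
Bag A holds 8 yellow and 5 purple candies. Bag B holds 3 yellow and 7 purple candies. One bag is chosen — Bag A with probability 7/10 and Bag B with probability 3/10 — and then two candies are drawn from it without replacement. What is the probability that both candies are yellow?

529/1950

From Bag A: P(both yellow) = (8/13)(7/12) = 14/39.
From Bag B: P(both yellow) = (3/10)(2/9) = 1/15.
Total probability = (7/10)(14/39) + (3/10)(1/15) = 529/1950.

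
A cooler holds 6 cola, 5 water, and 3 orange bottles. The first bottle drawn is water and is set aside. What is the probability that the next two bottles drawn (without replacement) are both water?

With the first bottle removed, 4 water remain out of 13.
P = 4/13 × 3/12 = 12/156 = 1/13.

1/13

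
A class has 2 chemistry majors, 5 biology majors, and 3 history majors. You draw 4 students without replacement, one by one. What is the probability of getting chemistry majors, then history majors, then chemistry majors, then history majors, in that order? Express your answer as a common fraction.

Chain rule:
P = 2/10 × 3/9 × 1/8 × 2/7 = 12/5040 = 1/420.

1/420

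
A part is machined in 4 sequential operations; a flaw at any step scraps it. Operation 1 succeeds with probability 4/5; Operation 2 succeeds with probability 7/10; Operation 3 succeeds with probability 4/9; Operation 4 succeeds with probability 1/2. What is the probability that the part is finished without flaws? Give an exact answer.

Multiplying along the chain,
P = 4/5 × 7/10 × 4/9 × 1/2 = 112/900 = 28/225.

28/225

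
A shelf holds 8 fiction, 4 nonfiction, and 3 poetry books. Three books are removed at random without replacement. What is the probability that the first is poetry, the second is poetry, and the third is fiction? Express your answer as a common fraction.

8/455

Each draw changes the counts, so multiply the conditional probabilities along the sequence:
P = 3/15 × 2/14 × 8/13 = 48/2730 = 8/455.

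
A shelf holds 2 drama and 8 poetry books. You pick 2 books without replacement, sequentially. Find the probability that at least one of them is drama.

P(no drama) = 8/10 × 7/9 = 56/90 = 28/45.
P(at least one) = 1 − 28/45 = 17/45.

17/45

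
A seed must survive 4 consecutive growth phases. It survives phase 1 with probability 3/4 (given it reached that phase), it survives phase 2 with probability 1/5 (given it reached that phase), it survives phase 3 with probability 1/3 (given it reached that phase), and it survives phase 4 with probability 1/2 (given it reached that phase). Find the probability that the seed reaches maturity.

Multiplying along the chain,
P = 3/4 × 1/5 × 1/3 × 1/2 = 3/120 = 1/40.

1/40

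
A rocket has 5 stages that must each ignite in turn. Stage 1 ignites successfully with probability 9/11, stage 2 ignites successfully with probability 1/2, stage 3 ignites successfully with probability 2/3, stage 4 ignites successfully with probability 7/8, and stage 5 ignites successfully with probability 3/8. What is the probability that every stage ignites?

63/704

Multiplying along the chain,
P = 9/11 × 1/2 × 2/3 × 7/8 × 3/8 = 378/4224 = 63/704.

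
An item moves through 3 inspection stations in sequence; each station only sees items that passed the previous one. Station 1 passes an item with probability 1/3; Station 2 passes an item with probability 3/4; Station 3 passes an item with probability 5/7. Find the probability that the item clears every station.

5/28

Each stage is reached only if all earlier stages succeed, so
P = 1/3 × 3/4 × 5/7 = 15/84 = 5/28.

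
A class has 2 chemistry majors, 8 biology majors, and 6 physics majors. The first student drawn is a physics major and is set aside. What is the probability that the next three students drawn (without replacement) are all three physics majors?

With the first student removed, 5 physics majors remain out of 15.
P = 5/15 × 4/14 × 3/13 = 60/2730 = 2/91.

2/91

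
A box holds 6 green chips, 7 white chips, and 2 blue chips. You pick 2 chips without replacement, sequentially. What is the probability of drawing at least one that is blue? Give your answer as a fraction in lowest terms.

9/35

P(no blue) = 13/15 × 12/14 = 156/210 = 26/35.
P(at least one) = 1 − 26/35 = 9/35.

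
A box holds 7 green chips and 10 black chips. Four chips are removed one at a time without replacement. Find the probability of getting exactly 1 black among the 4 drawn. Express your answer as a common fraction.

5/34

One ordering (black drawn first) has probability 10/17 × 7/16 × 6/15 × 5/14 = 2100/57120 = 5/136.
There are C(4,1) = 4 such orderings, each equally likely, so P = 4 × 5/136 = 5/34.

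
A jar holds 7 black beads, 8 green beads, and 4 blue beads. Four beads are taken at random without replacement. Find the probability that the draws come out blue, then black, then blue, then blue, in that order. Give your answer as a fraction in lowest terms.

7/3876

Each draw changes the counts, so multiply the conditional probabilities along the sequence:
P = 4/19 × 7/18 × 3/17 × 2/16 = 168/93024 = 7/3876.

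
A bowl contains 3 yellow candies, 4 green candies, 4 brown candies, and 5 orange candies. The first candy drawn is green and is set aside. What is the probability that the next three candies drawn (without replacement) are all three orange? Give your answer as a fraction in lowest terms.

2/91

After the first draw, 5 of the remaining 15 candies are orange.
P = 5/15 × 4/14 × 3/13 = 60/2730 = 2/91.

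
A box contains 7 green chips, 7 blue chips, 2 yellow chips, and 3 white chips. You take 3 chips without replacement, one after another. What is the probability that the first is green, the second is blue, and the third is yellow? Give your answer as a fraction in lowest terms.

Chain rule:
P = 7/19 × 7/18 × 2/17 = 98/5814 = 49/2907.

49/2907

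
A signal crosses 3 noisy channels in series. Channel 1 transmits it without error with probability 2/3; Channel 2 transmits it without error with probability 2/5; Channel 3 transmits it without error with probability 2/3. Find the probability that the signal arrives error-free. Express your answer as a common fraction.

8/45

Each stage is reached only if all earlier stages succeed, so
P = 2/3 × 2/5 × 2/3 = 8/45.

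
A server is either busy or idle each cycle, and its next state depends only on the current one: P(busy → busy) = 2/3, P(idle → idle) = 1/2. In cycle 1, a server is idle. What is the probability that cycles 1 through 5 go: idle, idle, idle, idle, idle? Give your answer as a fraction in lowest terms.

Cycle 1 is given. For each transition, use the conditional probability from the current state:
P(idle | idle) = 1/2; P(idle | idle) = 1/2; P(idle | idle) = 1/2; P(idle | idle) = 1/2.
P = 1/2 × 1/2 × 1/2 × 1/2 = 1/16.

1/16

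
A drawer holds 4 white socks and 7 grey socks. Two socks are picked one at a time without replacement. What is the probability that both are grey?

P = 7/11 × 6/10 = 42/110 = 21/55.

21/55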